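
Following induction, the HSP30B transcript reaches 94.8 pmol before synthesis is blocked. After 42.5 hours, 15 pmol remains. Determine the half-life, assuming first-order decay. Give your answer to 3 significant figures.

A/A₀ = 15/94.8 ≈ 0.15823.
n = log₂(6.32) ≈ 2.6599 half-lives elapsed in 42.5 hours.
t½ = 42.5/2.6599 ≈ 15.978 hours.

16.0 hours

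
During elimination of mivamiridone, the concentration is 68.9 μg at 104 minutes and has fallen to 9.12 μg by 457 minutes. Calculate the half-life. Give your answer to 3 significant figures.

121 minutes

Over Δt = 457 − 104 = 353 minutes, the level fell by a factor of 68.9/9.12 ≈ 7.5548.
n = log₂(7.5548) ≈ 2.9174 half-lives, so t½ = 353/2.9174 ≈ 121 minutes.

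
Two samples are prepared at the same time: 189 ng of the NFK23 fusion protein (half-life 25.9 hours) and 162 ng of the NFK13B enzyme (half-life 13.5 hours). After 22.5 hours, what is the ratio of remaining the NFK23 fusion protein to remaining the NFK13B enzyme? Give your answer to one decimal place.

NFK23 fusion protein: 189 × (1/2)^(22.5/25.9) = 189 × (1/2)^0.86873 ≈ 103.5 ng.
NFK13B enzyme: 162 × (1/2)^(22.5/13.5) = 162 × (1/2)^1.6667 ≈ 51.027 ng.
Ratio ≈ 103.5 / 51.027 ≈ 2.0284.

2.0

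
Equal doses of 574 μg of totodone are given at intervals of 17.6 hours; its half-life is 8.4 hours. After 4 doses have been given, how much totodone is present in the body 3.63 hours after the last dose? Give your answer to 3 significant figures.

The 4 doses were given 56.43, 38.83, 21.23, 3.63 hours ago.
Total = 574·(1/2)^(56.43/8.4) + 574·(1/2)^(38.83/8.4) + 574·(1/2)^(21.23/8.4) + 574·(1/2)^(3.63/8.4)
      = 5.453 + 23.3 + 99.562 + 425.43 ≈ 553.74 μg.

554 μg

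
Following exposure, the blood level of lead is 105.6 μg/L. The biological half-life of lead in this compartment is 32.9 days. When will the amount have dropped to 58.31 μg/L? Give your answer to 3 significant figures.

28.2 days

Fraction remaining = 58.31/105.6 ≈ 0.55218.
n = log₂(105.6/58.31) = ln(1.811)/ln 2 ≈ 0.85679 half-lives.
t = n × t½ = 0.85679 × 32.9 ≈ 28.189 days.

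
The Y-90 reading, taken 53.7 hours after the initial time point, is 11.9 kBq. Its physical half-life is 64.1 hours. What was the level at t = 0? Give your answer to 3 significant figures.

Number of half-lives elapsed: n = 53.7/64.1 ≈ 0.83775.
A₀ = A × 2^n = 11.9 × 2^0.83775 = 11.9 × 1.7873 ≈ 21.268 kBq.

21.3 kBq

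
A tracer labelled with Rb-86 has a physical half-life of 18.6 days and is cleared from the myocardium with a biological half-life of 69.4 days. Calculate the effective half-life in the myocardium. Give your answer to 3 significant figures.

14.7 days

1/t_eff = 1/t_phys + 1/t_biol = 1/18.6 + 1/69.4 = 0.068173 per day.
t_eff = 18.6 × 69.4 / (18.6 + 69.4) ≈ 14.669 days.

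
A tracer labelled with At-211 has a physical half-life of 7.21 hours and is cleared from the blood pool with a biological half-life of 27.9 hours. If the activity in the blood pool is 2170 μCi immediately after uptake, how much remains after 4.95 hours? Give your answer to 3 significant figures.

1/t_eff = 1/t_phys + 1/t_biol = 1/7.21 + 1/27.9 = 0.17454 per hour.
t_eff = 7.21 × 27.9 / (7.21 + 27.9) ≈ 5.7294 hours.
Remaining = 2170 × (1/2)^(4.95/5.7294) = 2170 × (1/2)^0.86397 ≈ 1192.3 μCi.

1190 μCi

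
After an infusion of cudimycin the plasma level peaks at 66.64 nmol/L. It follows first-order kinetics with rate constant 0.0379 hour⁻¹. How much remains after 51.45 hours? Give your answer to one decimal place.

t½ = ln 2 / k = 0.69315 / 0.0379 ≈ 18.289 hours.
Number of half-lives: n = 51.45/18.289 ≈ 2.8132.
Remaining = 66.64 × (1/2)^2.8132 = 66.64 × 0.14228 ≈ 9.4816 nmol/L.

9.5 nmol/L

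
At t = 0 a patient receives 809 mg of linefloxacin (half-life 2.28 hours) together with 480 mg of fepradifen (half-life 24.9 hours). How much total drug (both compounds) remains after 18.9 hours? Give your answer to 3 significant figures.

286 mg

linefloxacin: 809 × (1/2)^(18.9/2.28) = 809 × (1/2)^8.2895 ≈ 2.5856 mg.
fepradifen: 480 × (1/2)^(18.9/24.9) = 480 × (1/2)^0.75904 ≈ 283.63 mg.
Total = 2.5856 + 283.63 ≈ 286.21 mg.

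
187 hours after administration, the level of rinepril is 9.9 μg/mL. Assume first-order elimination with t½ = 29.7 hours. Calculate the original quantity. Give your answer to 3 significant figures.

778 μg/mL

Number of half-lives elapsed: n = 187/29.7 ≈ 6.2963.
A₀ = A × 2^n = 9.9 × 2^6.2963 = 9.9 × 78.591 ≈ 778.05 μg/mL.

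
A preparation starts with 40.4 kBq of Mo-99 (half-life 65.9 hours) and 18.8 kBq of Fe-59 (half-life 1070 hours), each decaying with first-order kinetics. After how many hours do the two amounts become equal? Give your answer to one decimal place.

77.5 hours

Set 40.4·(1/2)^(t/65.9) = 18.8·(1/2)^(t/1070).
Taking log₂: log₂(40.4/18.8) = t·(1/65.9 − 1/1070).
log₂(2.1489) = 1.1036; 1/65.9 − 1/1070 = 0.01424.
t = 1.1036 / 0.01424 ≈ 77.502 hours.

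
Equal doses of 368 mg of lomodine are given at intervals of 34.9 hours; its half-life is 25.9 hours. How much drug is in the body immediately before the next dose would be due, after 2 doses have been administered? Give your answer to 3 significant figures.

The 2 doses were given 69.8, 34.9 hours ago.
Total = 368·(1/2)^(69.8/25.9) + 368·(1/2)^(34.9/25.9)
      = 56.83 + 144.61 ≈ 201.44 mg.

201 mg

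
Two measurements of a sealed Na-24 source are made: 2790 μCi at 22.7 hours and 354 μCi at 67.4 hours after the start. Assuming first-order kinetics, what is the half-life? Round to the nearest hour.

15 hours

Over Δt = 67.4 − 22.7 = 44.7 hours, the level fell by a factor of 2790/354 ≈ 7.8814.
n = log₂(7.8814) ≈ 2.9784 half-lives, so t½ = 44.7/2.9784 ≈ 15.008 hours.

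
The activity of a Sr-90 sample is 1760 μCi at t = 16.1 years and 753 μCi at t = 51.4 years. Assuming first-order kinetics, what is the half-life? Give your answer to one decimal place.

Over Δt = 51.4 − 16.1 = 35.3 years, the level fell by a factor of 1760/753 ≈ 2.3373.
n = log₂(2.3373) ≈ 1.2249 half-lives, so t½ = 35.3/1.2249 ≈ 28.82 years.

28.8 years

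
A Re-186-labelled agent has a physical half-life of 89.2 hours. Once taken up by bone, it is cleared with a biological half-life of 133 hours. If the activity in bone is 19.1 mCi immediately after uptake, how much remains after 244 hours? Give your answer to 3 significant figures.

1/t_eff = 1/t_phys + 1/t_biol = 1/89.2 + 1/133 = 0.01873 per hour.
t_eff = 89.2 × 133 / (89.2 + 133) ≈ 53.392 hours.
Remaining = 19.1 × (1/2)^(244/53.392) = 19.1 × (1/2)^4.57 ≈ 0.80412 mCi.

0.804 mCi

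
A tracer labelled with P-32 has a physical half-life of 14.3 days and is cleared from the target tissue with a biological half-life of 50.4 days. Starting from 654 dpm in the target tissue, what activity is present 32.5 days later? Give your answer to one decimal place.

1/t_eff = 1/t_phys + 1/t_biol = 1/14.3 + 1/50.4 = 0.089771 per day.
t_eff = 14.3 × 50.4 / (14.3 + 50.4) ≈ 11.139 days.
Remaining = 654 × (1/2)^(32.5/11.139) = 654 × (1/2)^2.9176 ≈ 86.557 dpm.

86.6 dpm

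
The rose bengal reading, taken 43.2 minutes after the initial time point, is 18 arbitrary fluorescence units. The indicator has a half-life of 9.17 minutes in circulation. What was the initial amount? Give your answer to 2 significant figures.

470 arbitrary fluorescence units

Number of half-lives elapsed: n = 43.2/9.17 ≈ 4.711.
A₀ = A × 2^n = 18 × 2^4.711 = 18 × 26.191 ≈ 471.44 arbitrary fluorescence units.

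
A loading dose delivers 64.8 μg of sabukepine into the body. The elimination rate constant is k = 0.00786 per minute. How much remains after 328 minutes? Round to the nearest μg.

5 μg

t½ = ln 2 / k = 0.69315 / 0.00786 ≈ 88.187 minutes.
Number of half-lives: n = 328/88.187 ≈ 3.7194.
Remaining = 64.8 × (1/2)^3.7194 = 64.8 × 0.07592 ≈ 4.9196 μg.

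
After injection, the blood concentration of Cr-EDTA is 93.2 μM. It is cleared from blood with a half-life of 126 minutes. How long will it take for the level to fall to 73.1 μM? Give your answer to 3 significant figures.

Fraction remaining = 73.1/93.2 ≈ 0.78433.
n = log₂(93.2/73.1) = ln(1.275)/ln 2 ≈ 0.35046 half-lives.
t = n × t½ = 0.35046 × 126 ≈ 44.158 minutes.

44.2 minutes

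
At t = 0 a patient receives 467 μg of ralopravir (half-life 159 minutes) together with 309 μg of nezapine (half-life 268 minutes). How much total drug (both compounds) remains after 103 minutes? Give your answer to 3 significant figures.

535 μg

ralopravir: 467 × (1/2)^(103/159) = 467 × (1/2)^0.6478 ≈ 298.06 μg.
nezapine: 309 × (1/2)^(103/268) = 309 × (1/2)^0.38433 ≈ 236.74 μg.
Total = 298.06 + 236.74 ≈ 534.8 μg.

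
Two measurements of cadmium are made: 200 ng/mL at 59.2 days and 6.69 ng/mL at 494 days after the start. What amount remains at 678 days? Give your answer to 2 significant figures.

1.6 ng/mL

Over Δt = 494 − 59.2 = 434.8 days, the level fell by a factor of 200/6.69 ≈ 29.895.
n = log₂(29.895) ≈ 4.9018 half-lives, so t½ = 434.8/4.9018 ≈ 88.701 days.
From t = 494 to t = 678: 6.69 × (1/2)^((678−494)/88.701) ≈ 1.5885 ng/mL.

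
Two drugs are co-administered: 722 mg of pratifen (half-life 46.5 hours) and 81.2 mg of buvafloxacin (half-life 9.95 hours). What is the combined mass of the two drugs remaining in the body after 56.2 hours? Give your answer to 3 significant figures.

pratifen: 722 × (1/2)^(56.2/46.5) = 722 × (1/2)^1.2086 ≈ 312.4 mg.
buvafloxacin: 81.2 × (1/2)^(56.2/9.95) = 81.2 × (1/2)^5.6482 ≈ 1.6191 mg.
Total = 312.4 + 1.6191 ≈ 314.02 mg.

314 mg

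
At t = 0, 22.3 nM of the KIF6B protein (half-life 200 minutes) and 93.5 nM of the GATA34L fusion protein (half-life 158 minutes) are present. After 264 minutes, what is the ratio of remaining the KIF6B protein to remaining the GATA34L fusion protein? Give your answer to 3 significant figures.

0.304

KIF6B protein: 22.3 × (1/2)^(264/200) = 22.3 × (1/2)^1.32 ≈ 8.9319 nM.
GATA34L fusion protein: 93.5 × (1/2)^(264/158) = 93.5 × (1/2)^1.6709 ≈ 29.365 nM.
Ratio ≈ 8.9319 / 29.365 ≈ 0.30417.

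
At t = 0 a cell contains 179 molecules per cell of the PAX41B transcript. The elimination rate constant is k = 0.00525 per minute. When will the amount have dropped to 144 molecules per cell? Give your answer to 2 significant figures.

t½ = ln 2 / k = 0.69315 / 0.00525 ≈ 132.03 minutes.
Fraction remaining = 144/179 ≈ 0.80447.
n = log₂(179/144) = ln(1.2431)/ln 2 ≈ 0.31389 half-lives.
t = n × t½ = 0.31389 × 132.03 ≈ 41.442 minutes.

41 minutes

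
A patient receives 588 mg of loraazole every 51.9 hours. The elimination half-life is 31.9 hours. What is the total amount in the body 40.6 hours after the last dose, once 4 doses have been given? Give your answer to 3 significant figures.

356 mg

The 4 doses were given 196.3, 144.4, 92.5, 40.6 hours ago.
Total = 588·(1/2)^(196.3/31.9) + 588·(1/2)^(144.4/31.9) + 588·(1/2)^(92.5/31.9) + 588·(1/2)^(40.6/31.9)
      = 8.2596 + 25.511 + 78.792 + 243.36 ≈ 355.92 mg.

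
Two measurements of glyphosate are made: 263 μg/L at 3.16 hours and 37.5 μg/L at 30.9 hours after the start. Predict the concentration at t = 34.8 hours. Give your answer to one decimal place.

28.5 μg/L

Over Δt = 30.9 − 3.16 = 27.74 hours, the level fell by a factor of 263/37.5 ≈ 7.0133.
n = log₂(7.0133) ≈ 2.8101 half-lives, so t½ = 27.74/2.8101 ≈ 9.8715 hours.
From t = 30.9 to t = 34.8: 37.5 × (1/2)^((34.8−30.9)/9.8715) ≈ 28.517 μg/L.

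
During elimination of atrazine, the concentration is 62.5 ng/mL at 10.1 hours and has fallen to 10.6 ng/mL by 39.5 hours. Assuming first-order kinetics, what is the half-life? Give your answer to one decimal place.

11.5 hours

Over Δt = 39.5 − 10.1 = 29.4 hours, the level fell by a factor of 62.5/10.6 ≈ 5.8962.
n = log₂(5.8962) ≈ 2.5598 half-lives, so t½ = 29.4/2.5598 ≈ 11.485 hours.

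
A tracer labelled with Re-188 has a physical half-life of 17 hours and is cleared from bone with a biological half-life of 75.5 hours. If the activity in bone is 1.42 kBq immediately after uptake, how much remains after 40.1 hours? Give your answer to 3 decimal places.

0.192 kBq

1/t_eff = 1/t_phys + 1/t_biol = 1/17 + 1/75.5 = 0.072069 per hour.
t_eff = 17 × 75.5 / (17 + 75.5) ≈ 13.876 hours.
Remaining = 1.42 × (1/2)^(40.1/13.876) = 1.42 × (1/2)^2.8899 ≈ 0.19157 kBq.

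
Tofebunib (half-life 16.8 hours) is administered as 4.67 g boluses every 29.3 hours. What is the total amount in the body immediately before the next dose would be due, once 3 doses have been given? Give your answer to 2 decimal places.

The 3 doses were given 87.9, 58.6, 29.3 hours ago.
Total = 4.67·(1/2)^(87.9/16.8) + 4.67·(1/2)^(58.6/16.8) + 4.67·(1/2)^(29.3/16.8)
      = 0.12425 + 0.41619 + 1.3941 ≈ 1.9346 g.

1.93 g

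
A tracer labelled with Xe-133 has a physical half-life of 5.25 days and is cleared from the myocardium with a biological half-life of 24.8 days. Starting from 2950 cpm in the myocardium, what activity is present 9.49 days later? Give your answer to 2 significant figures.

1/t_eff = 1/t_phys + 1/t_biol = 1/5.25 + 1/24.8 = 0.2308 per day.
t_eff = 5.25 × 24.8 / (5.25 + 24.8) ≈ 4.3328 days.
Remaining = 2950 × (1/2)^(9.49/4.3328) = 2950 × (1/2)^2.1903 ≈ 646.37 cpm.

650 cpm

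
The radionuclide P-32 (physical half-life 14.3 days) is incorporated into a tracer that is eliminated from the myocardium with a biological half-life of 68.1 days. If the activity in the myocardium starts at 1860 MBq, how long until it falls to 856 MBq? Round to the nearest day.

1/t_eff = 1/t_phys + 1/t_biol = 1/14.3 + 1/68.1 = 0.084614 per day.
t_eff = 14.3 × 68.1 / (14.3 + 68.1) ≈ 11.818 days.
n = log₂(1860/856) ≈ 1.1196; t = 1.1196 × 11.818 ≈ 13.232 days.

13 days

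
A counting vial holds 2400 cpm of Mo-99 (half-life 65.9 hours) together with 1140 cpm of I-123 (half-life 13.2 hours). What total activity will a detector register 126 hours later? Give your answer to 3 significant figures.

Mo-99: 2400 × (1/2)^(126/65.9) = 2400 × (1/2)^1.912 ≈ 637.74 cpm.
I-123: 1140 × (1/2)^(126/13.2) = 1140 × (1/2)^9.5455 ≈ 1.5256 cpm.
Total = 637.74 + 1.5256 ≈ 639.27 cpm.

639 cpm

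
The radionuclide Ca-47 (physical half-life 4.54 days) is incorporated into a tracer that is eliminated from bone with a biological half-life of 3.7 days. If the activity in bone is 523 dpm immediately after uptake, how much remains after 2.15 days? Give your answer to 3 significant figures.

252 dpm

1/t_eff = 1/t_phys + 1/t_biol = 1/4.54 + 1/3.7 = 0.49053 per day.
t_eff = 4.54 × 3.7 / (4.54 + 3.7) ≈ 2.0386 days.
Remaining = 523 × (1/2)^(2.15/2.0386) = 523 × (1/2)^1.0546 ≈ 251.78 dpm.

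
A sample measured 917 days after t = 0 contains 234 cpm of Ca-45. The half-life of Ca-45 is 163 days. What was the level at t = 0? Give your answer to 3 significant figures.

Number of half-lives elapsed: n = 917/163 ≈ 5.6258.
A₀ = A × 2^n = 234 × 2^5.6258 = 234 × 49.377 ≈ 11554 cpm.

11600 cpm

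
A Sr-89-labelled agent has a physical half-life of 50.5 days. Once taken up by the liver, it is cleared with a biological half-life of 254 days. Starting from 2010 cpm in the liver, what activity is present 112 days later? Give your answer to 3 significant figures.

1/t_eff = 1/t_phys + 1/t_biol = 1/50.5 + 1/254 = 0.023739 per day.
t_eff = 50.5 × 254 / (50.5 + 254) ≈ 42.125 days.
Remaining = 2010 × (1/2)^(112/42.125) = 2010 × (1/2)^2.6588 ≈ 318.29 cpm.

318 cpm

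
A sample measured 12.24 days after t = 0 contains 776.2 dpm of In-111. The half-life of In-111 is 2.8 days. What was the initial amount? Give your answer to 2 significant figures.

Number of half-lives elapsed: n = 12.24/2.8 ≈ 4.3714.
A₀ = A × 2^n = 776.2 × 2^4.3714 = 776.2 × 20.698 ≈ 16066 dpm.

16000 dpm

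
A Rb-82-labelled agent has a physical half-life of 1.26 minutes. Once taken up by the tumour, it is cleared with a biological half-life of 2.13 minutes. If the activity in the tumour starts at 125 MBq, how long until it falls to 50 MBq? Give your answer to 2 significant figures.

1.0 minutes

1/t_eff = 1/t_phys + 1/t_biol = 1/1.26 + 1/2.13 = 1.2631 per minute.
t_eff = 1.26 × 2.13 / (1.26 + 2.13) ≈ 0.79168 minutes.
n = log₂(125/50) ≈ 1.3219; t = 1.3219 × 0.79168 ≈ 1.0465 minutes.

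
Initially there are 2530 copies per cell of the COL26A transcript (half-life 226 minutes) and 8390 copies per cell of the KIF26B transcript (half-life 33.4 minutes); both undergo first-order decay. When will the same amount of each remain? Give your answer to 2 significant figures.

Set 2530·(1/2)^(t/226) = 8390·(1/2)^(t/33.4).
Taking log₂: log₂(2530/8390) = t·(1/226 − 1/33.4).
log₂(0.30155) = -1.7295; 1/226 − 1/33.4 = -0.025515.
t = -1.7295 / -0.025515 ≈ 67.784 minutes.

68 minutes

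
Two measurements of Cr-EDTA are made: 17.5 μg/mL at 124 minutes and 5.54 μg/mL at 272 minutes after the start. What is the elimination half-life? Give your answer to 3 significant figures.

89.2 minutes

Over Δt = 272 − 124 = 148 minutes, the level fell by a factor of 17.5/5.54 ≈ 3.1588.
n = log₂(3.1588) ≈ 1.6594 half-lives, so t½ = 148/1.6594 ≈ 89.189 minutes.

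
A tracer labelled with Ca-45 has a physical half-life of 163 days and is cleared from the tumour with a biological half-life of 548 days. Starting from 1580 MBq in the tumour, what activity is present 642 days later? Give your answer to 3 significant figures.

1/t_eff = 1/t_phys + 1/t_biol = 1/163 + 1/548 = 0.0079598 per day.
t_eff = 163 × 548 / (163 + 548) ≈ 125.63 days.
Remaining = 1580 × (1/2)^(642/125.63) = 1580 × (1/2)^5.1102 ≈ 45.744 MBq.

45.7 MBq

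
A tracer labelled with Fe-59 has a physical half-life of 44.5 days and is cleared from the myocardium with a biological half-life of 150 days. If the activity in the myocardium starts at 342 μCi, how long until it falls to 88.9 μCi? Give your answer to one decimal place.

1/t_eff = 1/t_phys + 1/t_biol = 1/44.5 + 1/150 = 0.029139 per day.
t_eff = 44.5 × 150 / (44.5 + 150) ≈ 34.319 days.
n = log₂(342/88.9) ≈ 1.9437; t = 1.9437 × 34.319 ≈ 66.707 days.

66.7 days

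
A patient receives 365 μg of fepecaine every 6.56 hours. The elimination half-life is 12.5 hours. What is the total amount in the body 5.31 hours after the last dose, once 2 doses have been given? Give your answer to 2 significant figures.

The 2 doses were given 11.87, 5.31 hours ago.
Total = 365·(1/2)^(11.87/12.5) + 365·(1/2)^(5.31/12.5)
      = 188.99 + 271.9 ≈ 460.89 μg.

460 μg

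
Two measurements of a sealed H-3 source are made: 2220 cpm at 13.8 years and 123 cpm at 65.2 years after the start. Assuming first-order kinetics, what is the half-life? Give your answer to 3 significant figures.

12.3 years

Over Δt = 65.2 − 13.8 = 51.4 years, the level fell by a factor of 2220/123 ≈ 18.049.
n = log₂(18.049) ≈ 4.1738 half-lives, so t½ = 51.4/4.1738 ≈ 12.315 years.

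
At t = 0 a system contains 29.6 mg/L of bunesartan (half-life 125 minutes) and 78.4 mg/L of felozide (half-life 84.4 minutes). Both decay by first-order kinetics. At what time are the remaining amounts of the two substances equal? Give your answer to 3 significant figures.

Set 29.6·(1/2)^(t/125) = 78.4·(1/2)^(t/84.4).
Taking log₂: log₂(29.6/78.4) = t·(1/125 − 1/84.4).
log₂(0.37755) = -1.4053; 1/125 − 1/84.4 = -0.0038483.
t = -1.4053 / -0.0038483 ≈ 365.16 minutes.

365 minutes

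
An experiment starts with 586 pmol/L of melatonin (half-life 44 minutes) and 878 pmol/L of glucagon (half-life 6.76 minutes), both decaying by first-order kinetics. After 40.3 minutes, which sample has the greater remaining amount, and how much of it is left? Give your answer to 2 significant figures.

melatonin, 310 pmol/L

melatonin: 586 × (1/2)^0.91591 ≈ 310.59 pmol/L.
glucagon: 878 × (1/2)^5.9615 ≈ 14.089 pmol/L.
Melatonin has more remaining, at ≈ 310.59 pmol/L.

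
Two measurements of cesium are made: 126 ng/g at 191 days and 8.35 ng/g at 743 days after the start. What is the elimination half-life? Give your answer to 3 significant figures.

Over Δt = 743 − 191 = 552 days, the level fell by a factor of 126/8.35 ≈ 15.09.
n = log₂(15.09) ≈ 3.9155 half-lives, so t½ = 552/3.9155 ≈ 140.98 days.

141 days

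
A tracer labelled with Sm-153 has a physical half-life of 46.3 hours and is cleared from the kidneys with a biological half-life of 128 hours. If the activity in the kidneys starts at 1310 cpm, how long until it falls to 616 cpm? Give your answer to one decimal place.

1/t_eff = 1/t_phys + 1/t_biol = 1/46.3 + 1/128 = 0.029411 per hour.
t_eff = 46.3 × 128 / (46.3 + 128) ≈ 34.001 hours.
n = log₂(1310/616) ≈ 1.0886; t = 1.0886 × 34.001 ≈ 37.012 hours.

37.0 hours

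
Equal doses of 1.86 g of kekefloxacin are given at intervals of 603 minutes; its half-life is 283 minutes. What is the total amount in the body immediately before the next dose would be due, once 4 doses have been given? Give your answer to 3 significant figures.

The 4 doses were given 2412, 1809, 1206, 603 minutes ago.
Total = 1.86·(1/2)^(2412/283) + 1.86·(1/2)^(1809/283) + 1.86·(1/2)^(1206/283) + 1.86·(1/2)^(603/283)
      = 0.0050564 + 0.022144 + 0.096979 + 0.42471 ≈ 0.54889 g.

0.549 g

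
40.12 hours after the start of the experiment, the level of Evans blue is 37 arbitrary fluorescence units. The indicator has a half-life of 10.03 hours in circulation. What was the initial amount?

Number of half-lives elapsed: n = 40.12/10.03 ≈ 4.
A₀ = A × 2^n = 37 × 2^4 = 37 × 16 ≈ 592 arbitrary fluorescence units.

592 arbitrary fluorescence units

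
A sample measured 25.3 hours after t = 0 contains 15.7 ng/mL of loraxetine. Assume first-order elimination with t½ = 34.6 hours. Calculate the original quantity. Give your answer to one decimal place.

Number of half-lives elapsed: n = 25.3/34.6 ≈ 0.73121.
A₀ = A × 2^n = 15.7 × 2^0.73121 = 15.7 × 1.66 ≈ 26.063 ng/mL.

26.1 ng/mL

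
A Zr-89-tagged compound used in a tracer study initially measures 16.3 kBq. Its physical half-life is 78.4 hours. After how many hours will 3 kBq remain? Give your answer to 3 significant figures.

Fraction remaining = 3/16.3 ≈ 0.18405.
n = log₂(16.3/3) = ln(5.4333)/ln 2 ≈ 2.4418 half-lives.
t = n × t½ = 2.4418 × 78.4 ≈ 191.44 hours.

191 hours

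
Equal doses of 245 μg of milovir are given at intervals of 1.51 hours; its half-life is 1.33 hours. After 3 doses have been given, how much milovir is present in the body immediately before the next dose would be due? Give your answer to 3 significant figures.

185 μg

The 3 doses were given 4.53, 3.02, 1.51 hours ago.
Total = 245·(1/2)^(4.53/1.33) + 245·(1/2)^(3.02/1.33) + 245·(1/2)^(1.51/1.33)
      = 23.113 + 50.772 + 111.53 ≈ 185.42 μg.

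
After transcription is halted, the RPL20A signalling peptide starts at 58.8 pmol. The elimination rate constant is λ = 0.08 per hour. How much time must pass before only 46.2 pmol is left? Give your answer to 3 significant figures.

3.01 hours

t½ = ln 2 / λ = 0.69315 / 0.08 ≈ 8.6643 hours.
Fraction remaining = 46.2/58.8 ≈ 0.78571.
n = log₂(58.8/46.2) = ln(1.2727)/ln 2 ≈ 0.34792 half-lives.
t = n × t½ = 0.34792 × 8.6643 ≈ 3.0145 hours.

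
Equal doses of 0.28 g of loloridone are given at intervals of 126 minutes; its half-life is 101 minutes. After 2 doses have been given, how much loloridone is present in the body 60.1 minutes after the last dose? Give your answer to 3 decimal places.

The 2 doses were given 186.1, 60.1 minutes ago.
Total = 0.28·(1/2)^(186.1/101) + 0.28·(1/2)^(60.1/101)
      = 0.078071 + 0.18537 ≈ 0.26344 g.

0.263 g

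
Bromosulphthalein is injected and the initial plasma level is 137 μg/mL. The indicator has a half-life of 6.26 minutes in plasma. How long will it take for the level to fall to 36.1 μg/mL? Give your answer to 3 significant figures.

12.0 minutes

Fraction remaining = 36.1/137 ≈ 0.2635.
n = log₂(137/36.1) = ln(3.795)/ln 2 ≈ 1.9241 half-lives.
t = n × t½ = 1.9241 × 6.26 ≈ 12.045 minutes.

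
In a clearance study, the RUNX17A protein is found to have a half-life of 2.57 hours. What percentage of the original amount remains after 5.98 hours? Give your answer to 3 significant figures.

n = 5.98/2.57 ≈ 2.3268 half-lives.
Fraction remaining = (1/2)^2.3268 ≈ 0.19932, i.e. 19.932%.

19.9%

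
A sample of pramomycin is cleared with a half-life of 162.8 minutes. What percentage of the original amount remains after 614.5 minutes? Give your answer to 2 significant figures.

n = 614.5/162.8 ≈ 3.7746 half-lives.
Fraction remaining = (1/2)^3.7746 ≈ 0.07307, i.e. 7.307%.

7.3%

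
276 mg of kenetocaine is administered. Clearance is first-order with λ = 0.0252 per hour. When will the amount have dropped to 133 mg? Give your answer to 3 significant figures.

t½ = ln 2 / λ = 0.69315 / 0.0252 ≈ 27.506 hours.
Fraction remaining = 133/276 ≈ 0.48188.
n = log₂(276/133) = ln(2.0752)/ln 2 ≈ 1.0532 half-lives.
t = n × t½ = 1.0532 × 27.506 ≈ 28.97 hours.

29.0 hours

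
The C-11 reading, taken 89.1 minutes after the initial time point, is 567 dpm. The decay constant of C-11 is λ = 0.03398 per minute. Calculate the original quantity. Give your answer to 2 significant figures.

t½ = ln 2 / λ = 0.69315 / 0.03398 ≈ 20.399 minutes.
Number of half-lives elapsed: n = 89.1/20.399 ≈ 4.3679.
A₀ = A × 2^n = 567 × 2^4.3679 = 567 × 20.648 ≈ 11707 dpm.

12000 dpm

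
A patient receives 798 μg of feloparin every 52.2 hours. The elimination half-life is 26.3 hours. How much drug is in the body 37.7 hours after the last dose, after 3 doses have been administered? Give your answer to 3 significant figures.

The 3 doses were given 142.1, 89.9, 37.7 hours ago.
Total = 798·(1/2)^(142.1/26.3) + 798·(1/2)^(89.9/26.3) + 798·(1/2)^(37.7/26.3)
      = 18.859 + 74.646 + 295.45 ≈ 388.96 μg.

389 μg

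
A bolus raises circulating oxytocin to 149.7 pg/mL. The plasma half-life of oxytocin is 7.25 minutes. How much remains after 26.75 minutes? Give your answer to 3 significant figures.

Number of half-lives: n = 26.75/7.25 ≈ 3.6897.
Remaining = 149.7 × (1/2)^3.6897 = 149.7 × 0.0775 ≈ 11.602 pg/mL.

11.6 pg/mL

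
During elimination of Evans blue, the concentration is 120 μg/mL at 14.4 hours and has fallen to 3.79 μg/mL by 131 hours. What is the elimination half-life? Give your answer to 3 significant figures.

Over Δt = 131 − 14.4 = 116.6 hours, the level fell by a factor of 120/3.79 ≈ 31.662.
n = log₂(31.662) ≈ 4.9847 half-lives, so t½ = 116.6/4.9847 ≈ 23.392 hours.

23.4 hours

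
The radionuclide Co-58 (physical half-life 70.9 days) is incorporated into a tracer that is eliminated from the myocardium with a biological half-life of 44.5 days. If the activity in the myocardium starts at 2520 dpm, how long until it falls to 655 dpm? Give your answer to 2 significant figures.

1/t_eff = 1/t_phys + 1/t_biol = 1/70.9 + 1/44.5 = 0.036576 per day.
t_eff = 70.9 × 44.5 / (70.9 + 44.5) ≈ 27.34 days.
n = log₂(2520/655) ≈ 1.9439; t = 1.9439 × 27.34 ≈ 53.145 days.

53 days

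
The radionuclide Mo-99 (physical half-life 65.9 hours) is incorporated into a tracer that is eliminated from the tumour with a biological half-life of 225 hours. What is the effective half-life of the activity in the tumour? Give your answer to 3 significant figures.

51.0 hours

1/t_eff = 1/t_phys + 1/t_biol = 1/65.9 + 1/225 = 0.019619 per hour.
t_eff = 65.9 × 225 / (65.9 + 225) ≈ 50.971 hours.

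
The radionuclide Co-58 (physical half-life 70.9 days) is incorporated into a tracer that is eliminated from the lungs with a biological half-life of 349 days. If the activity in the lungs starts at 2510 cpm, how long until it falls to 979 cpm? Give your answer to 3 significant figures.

80.0 days

1/t_eff = 1/t_phys + 1/t_biol = 1/70.9 + 1/349 = 0.01697 per day.
t_eff = 70.9 × 349 / (70.9 + 349) ≈ 58.929 days.
n = log₂(2510/979) ≈ 1.3583; t = 1.3583 × 58.929 ≈ 80.043 days.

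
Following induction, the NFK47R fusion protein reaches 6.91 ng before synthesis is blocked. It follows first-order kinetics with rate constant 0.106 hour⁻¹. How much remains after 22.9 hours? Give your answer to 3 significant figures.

0.610 ng

t½ = ln 2 / k = 0.69315 / 0.106 ≈ 6.5391 hours.
Number of half-lives: n = 22.9/6.5391 ≈ 3.502.
Remaining = 6.91 × (1/2)^3.502 = 6.91 × 0.088266 ≈ 0.60992 ng.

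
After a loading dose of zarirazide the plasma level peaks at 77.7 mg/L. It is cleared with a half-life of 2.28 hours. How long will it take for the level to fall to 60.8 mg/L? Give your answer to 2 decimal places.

Fraction remaining = 60.8/77.7 ≈ 0.7825.
n = log₂(77.7/60.8) = ln(1.278)/ln 2 ≈ 0.35384 half-lives.
t = n × t½ = 0.35384 × 2.28 ≈ 0.80676 hours.

0.81 hours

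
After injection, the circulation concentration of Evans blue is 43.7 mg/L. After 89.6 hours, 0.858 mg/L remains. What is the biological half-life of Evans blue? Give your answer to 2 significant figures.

A/A₀ = 0.858/43.7 ≈ 0.019634.
n = log₂(50.932) ≈ 5.6705 half-lives elapsed in 89.6 hours.
t½ = 89.6/5.6705 ≈ 15.801 hours.

16 hours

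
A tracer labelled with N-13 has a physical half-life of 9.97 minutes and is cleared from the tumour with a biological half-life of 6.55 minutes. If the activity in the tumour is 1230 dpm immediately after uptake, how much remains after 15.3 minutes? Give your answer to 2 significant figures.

1/t_eff = 1/t_phys + 1/t_biol = 1/9.97 + 1/6.55 = 0.25297 per minute.
t_eff = 9.97 × 6.55 / (9.97 + 6.55) ≈ 3.953 minutes.
Remaining = 1230 × (1/2)^(15.3/3.953) = 1230 × (1/2)^3.8705 ≈ 84.096 dpm.

84 dpm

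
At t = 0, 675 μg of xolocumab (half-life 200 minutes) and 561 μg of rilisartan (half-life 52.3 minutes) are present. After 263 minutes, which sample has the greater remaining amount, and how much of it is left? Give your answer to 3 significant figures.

xolocumab: 675 × (1/2)^1.315 ≈ 271.3 μg.
rilisartan: 561 × (1/2)^5.0287 ≈ 17.186 μg.
Xolocumab has more remaining, at ≈ 271.3 μg.

xolocumab, 271 μg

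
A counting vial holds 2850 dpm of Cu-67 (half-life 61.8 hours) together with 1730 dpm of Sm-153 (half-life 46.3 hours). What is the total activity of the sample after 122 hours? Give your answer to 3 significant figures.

1000 dpm

Cu-67: 2850 × (1/2)^(122/61.8) = 2850 × (1/2)^1.9741 ≈ 725.4 dpm.
Sm-153: 1730 × (1/2)^(122/46.3) = 1730 × (1/2)^2.635 ≈ 278.51 dpm.
Total = 725.4 + 278.51 ≈ 1003.9 dpm.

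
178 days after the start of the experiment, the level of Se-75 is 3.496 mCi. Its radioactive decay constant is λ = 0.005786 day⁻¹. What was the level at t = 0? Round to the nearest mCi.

t½ = ln 2 / λ = 0.69315 / 0.005786 ≈ 119.8 days.
Number of half-lives elapsed: n = 178/119.8 ≈ 1.4858.
A₀ = A × 2^n = 3.496 × 2^1.4858 = 3.496 × 2.8008 ≈ 9.7916 mCi.

10 mCi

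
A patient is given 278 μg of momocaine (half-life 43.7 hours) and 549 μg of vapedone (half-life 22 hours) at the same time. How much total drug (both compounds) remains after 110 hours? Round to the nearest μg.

66 μg

momocaine: 278 × (1/2)^(110/43.7) = 278 × (1/2)^2.5172 ≈ 48.563 μg.
vapedone: 549 × (1/2)^(110/22) = 549 × (1/2)^5 ≈ 17.156 μg.
Total = 48.563 + 17.156 ≈ 65.719 μg.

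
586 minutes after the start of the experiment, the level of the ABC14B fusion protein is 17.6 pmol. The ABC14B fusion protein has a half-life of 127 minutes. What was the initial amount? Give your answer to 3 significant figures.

431 pmol

Number of half-lives elapsed: n = 586/127 ≈ 4.6142.
A₀ = A × 2^n = 17.6 × 2^4.6142 = 17.6 × 24.491 ≈ 431.04 pmol.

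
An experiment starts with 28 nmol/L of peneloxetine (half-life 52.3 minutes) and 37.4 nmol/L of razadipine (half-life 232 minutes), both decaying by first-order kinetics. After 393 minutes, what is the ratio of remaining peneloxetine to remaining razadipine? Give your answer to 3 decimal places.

peneloxetine: 28 × (1/2)^(393/52.3) = 28 × (1/2)^7.5143 ≈ 0.15315 nmol/L.
razadipine: 37.4 × (1/2)^(393/232) = 37.4 × (1/2)^1.694 ≈ 11.559 nmol/L.
Ratio ≈ 0.15315 / 11.559 ≈ 0.013249.

0.013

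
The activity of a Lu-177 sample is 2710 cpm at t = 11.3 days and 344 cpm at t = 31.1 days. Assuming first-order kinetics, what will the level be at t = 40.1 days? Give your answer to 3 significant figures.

135 cpm

Over Δt = 31.1 − 11.3 = 19.8 days, the level fell by a factor of 2710/344 ≈ 7.8779.
n = log₂(7.8779) ≈ 2.9778 half-lives, so t½ = 19.8/2.9778 ≈ 6.6492 days.
From t = 31.1 to t = 40.1: 344 × (1/2)^((40.1−31.1)/6.6492) ≈ 134.62 cpm.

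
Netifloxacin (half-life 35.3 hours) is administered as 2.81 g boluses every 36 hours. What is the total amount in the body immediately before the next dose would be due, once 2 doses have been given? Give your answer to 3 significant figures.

2.07 g

The 2 doses were given 72, 36 hours ago.
Total = 2.81·(1/2)^(72/35.3) + 2.81·(1/2)^(36/35.3)
      = 0.68345 + 1.3858 ≈ 2.0693 g.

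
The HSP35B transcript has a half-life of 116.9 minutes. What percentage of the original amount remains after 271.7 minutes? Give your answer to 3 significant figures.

20.0%

n = 271.7/116.9 ≈ 2.3242 half-lives.
Fraction remaining = (1/2)^2.3242 ≈ 0.19968, i.e. 19.968%.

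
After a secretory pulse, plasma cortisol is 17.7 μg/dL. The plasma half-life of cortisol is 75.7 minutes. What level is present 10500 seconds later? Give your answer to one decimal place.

Convert the elapsed time: 10500 seconds = 175 minutes.
Number of half-lives: n = 175/75.7 ≈ 2.3118.
Remaining = 17.7 × (1/2)^2.3118 = 17.7 × 0.20142 ≈ 3.565 μg/dL.

3.6 μg/dL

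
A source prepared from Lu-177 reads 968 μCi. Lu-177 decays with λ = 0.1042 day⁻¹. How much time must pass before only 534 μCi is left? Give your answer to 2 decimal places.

t½ = ln 2 / λ = 0.69315 / 0.1042 ≈ 6.6521 days.
Fraction remaining = 534/968 ≈ 0.55165.
n = log₂(968/534) = ln(1.8127)/ln 2 ≈ 0.85817 half-lives.
t = n × t½ = 0.85817 × 6.6521 ≈ 5.7086 days.

5.71 days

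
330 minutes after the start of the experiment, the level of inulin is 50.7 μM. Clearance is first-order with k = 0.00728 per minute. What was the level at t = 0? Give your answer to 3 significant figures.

560 μM

t½ = ln 2 / k = 0.69315 / 0.00728 ≈ 95.213 minutes.
Number of half-lives elapsed: n = 330/95.213 ≈ 3.4659.
A₀ = A × 2^n = 50.7 × 2^3.4659 = 50.7 × 11.05 ≈ 560.22 μM.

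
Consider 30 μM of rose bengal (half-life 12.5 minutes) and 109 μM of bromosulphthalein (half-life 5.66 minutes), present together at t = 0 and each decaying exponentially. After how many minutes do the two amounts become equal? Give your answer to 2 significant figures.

19 minutes

Set 30·(1/2)^(t/12.5) = 109·(1/2)^(t/5.66).
Taking log₂: log₂(30/109) = t·(1/12.5 − 1/5.66).
log₂(0.27523) = -1.8613; 1/12.5 − 1/5.66 = -0.096678.
t = -1.8613 / -0.096678 ≈ 19.252 minutes.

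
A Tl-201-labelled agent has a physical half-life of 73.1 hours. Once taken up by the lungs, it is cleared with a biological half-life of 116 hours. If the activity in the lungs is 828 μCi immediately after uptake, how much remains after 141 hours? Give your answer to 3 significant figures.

93.6 μCi

1/t_eff = 1/t_phys + 1/t_biol = 1/73.1 + 1/116 = 0.022301 per hour.
t_eff = 73.1 × 116 / (73.1 + 116) ≈ 44.842 hours.
Remaining = 828 × (1/2)^(141/44.842) = 828 × (1/2)^3.1444 ≈ 93.643 μCi.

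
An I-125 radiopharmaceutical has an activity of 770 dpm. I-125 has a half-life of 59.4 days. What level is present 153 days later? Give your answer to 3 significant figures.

129 dpm

Number of half-lives: n = 153/59.4 ≈ 2.5758.
Remaining = 770 × (1/2)^2.5758 = 770 × 0.16773 ≈ 129.15 dpm.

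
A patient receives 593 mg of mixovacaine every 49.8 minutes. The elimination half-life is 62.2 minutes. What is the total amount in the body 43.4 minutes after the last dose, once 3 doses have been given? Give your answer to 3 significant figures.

The 3 doses were given 143, 93.2, 43.4 minutes ago.
Total = 593·(1/2)^(143/62.2) + 593·(1/2)^(93.2/62.2) + 593·(1/2)^(43.4/62.2)
      = 120.5 + 209.89 + 365.6 ≈ 695.99 mg.

696 mg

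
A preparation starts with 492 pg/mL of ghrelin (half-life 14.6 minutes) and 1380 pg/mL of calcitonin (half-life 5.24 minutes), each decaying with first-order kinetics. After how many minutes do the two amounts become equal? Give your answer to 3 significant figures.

12.2 minutes

Set 492·(1/2)^(t/14.6) = 1380·(1/2)^(t/5.24).
Taking log₂: log₂(492/1380) = t·(1/14.6 − 1/5.24).
log₂(0.35652) = -1.4879; 1/14.6 − 1/5.24 = -0.12235.
t = -1.4879 / -0.12235 ≈ 12.162 minutes.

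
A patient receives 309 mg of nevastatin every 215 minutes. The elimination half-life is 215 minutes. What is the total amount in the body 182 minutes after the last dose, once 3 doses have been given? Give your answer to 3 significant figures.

301 mg

The 3 doses were given 612, 397, 182 minutes ago.
Total = 309·(1/2)^(612/215) + 309·(1/2)^(397/215) + 309·(1/2)^(182/215)
      = 42.961 + 85.922 + 171.84 ≈ 300.73 mg.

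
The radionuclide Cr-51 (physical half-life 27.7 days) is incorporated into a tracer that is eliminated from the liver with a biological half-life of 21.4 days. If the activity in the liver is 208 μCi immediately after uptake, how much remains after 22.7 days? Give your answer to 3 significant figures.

1/t_eff = 1/t_phys + 1/t_biol = 1/27.7 + 1/21.4 = 0.08283 per day.
t_eff = 27.7 × 21.4 / (27.7 + 21.4) ≈ 12.073 days.
Remaining = 208 × (1/2)^(22.7/12.073) = 208 × (1/2)^1.8802 ≈ 56.501 μCi.

56.5 μCi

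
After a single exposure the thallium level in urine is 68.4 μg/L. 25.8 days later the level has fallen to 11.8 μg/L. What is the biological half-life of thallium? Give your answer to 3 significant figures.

A/A₀ = 11.8/68.4 ≈ 0.17251.
n = log₂(5.7966) ≈ 2.5352 half-lives elapsed in 25.8 days.
t½ = 25.8/2.5352 ≈ 10.177 days.

10.2 days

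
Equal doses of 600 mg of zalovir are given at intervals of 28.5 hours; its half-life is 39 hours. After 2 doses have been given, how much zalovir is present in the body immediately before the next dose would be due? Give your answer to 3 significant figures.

The 2 doses were given 57, 28.5 hours ago.
Total = 600·(1/2)^(57/39) + 600·(1/2)^(28.5/39)
      = 217.86 + 361.55 ≈ 579.41 mg.

579 mg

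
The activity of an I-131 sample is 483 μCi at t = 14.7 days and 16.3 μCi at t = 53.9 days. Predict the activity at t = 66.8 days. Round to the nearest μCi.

Over Δt = 53.9 − 14.7 = 39.2 days, the level fell by a factor of 483/16.3 ≈ 29.632.
n = log₂(29.632) ≈ 4.8891 half-lives, so t½ = 39.2/4.8891 ≈ 8.0179 days.
From t = 53.9 to t = 66.8: 16.3 × (1/2)^((66.8−53.9)/8.0179) ≈ 5.3439 μCi.

5 μCi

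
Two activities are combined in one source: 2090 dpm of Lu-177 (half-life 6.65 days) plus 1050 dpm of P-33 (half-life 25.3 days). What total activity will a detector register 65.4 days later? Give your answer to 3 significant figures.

177 dpm

Lu-177: 2090 × (1/2)^(65.4/6.65) = 2090 × (1/2)^9.8346 ≈ 2.289 dpm.
P-33: 1050 × (1/2)^(65.4/25.3) = 1050 × (1/2)^2.585 ≈ 175 dpm.
Total = 2.289 + 175 ≈ 177.29 dpm.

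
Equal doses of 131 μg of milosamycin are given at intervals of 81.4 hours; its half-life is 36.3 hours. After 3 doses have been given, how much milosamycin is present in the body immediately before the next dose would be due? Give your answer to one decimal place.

34.8 μg

The 3 doses were given 244.2, 162.8, 81.4 hours ago.
Total = 131·(1/2)^(244.2/36.3) + 131·(1/2)^(162.8/36.3) + 131·(1/2)^(81.4/36.3)
      = 1.2364 + 5.8506 + 27.684 ≈ 34.771 μg.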